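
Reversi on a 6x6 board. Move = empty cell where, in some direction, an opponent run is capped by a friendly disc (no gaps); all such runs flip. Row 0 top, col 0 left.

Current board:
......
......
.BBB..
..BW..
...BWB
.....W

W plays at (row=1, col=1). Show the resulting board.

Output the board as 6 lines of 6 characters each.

Place W at (1,1); scan 8 dirs for brackets.
Dir NW: first cell '.' (not opp) -> no flip
Dir N: first cell '.' (not opp) -> no flip
Dir NE: first cell '.' (not opp) -> no flip
Dir W: first cell '.' (not opp) -> no flip
Dir E: first cell '.' (not opp) -> no flip
Dir SW: first cell '.' (not opp) -> no flip
Dir S: opp run (2,1), next='.' -> no flip
Dir SE: opp run (2,2) capped by W -> flip
All flips: (2,2)

Answer: ......
.W....
.BWB..
..BW..
...BWB
.....W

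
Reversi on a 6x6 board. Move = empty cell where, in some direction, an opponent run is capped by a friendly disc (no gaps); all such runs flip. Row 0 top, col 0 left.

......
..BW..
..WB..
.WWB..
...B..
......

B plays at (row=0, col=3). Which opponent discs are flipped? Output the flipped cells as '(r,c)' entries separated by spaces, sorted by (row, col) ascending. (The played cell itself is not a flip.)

Dir NW: edge -> no flip
Dir N: edge -> no flip
Dir NE: edge -> no flip
Dir W: first cell '.' (not opp) -> no flip
Dir E: first cell '.' (not opp) -> no flip
Dir SW: first cell 'B' (not opp) -> no flip
Dir S: opp run (1,3) capped by B -> flip
Dir SE: first cell '.' (not opp) -> no flip

Answer: (1,3)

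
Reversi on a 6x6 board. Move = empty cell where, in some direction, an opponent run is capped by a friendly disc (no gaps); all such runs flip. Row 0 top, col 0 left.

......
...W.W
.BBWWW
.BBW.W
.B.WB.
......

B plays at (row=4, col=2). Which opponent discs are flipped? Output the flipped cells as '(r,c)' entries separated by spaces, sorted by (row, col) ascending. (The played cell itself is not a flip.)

Answer: (4,3)

Derivation:
Dir NW: first cell 'B' (not opp) -> no flip
Dir N: first cell 'B' (not opp) -> no flip
Dir NE: opp run (3,3) (2,4) (1,5), next=edge -> no flip
Dir W: first cell 'B' (not opp) -> no flip
Dir E: opp run (4,3) capped by B -> flip
Dir SW: first cell '.' (not opp) -> no flip
Dir S: first cell '.' (not opp) -> no flip
Dir SE: first cell '.' (not opp) -> no flip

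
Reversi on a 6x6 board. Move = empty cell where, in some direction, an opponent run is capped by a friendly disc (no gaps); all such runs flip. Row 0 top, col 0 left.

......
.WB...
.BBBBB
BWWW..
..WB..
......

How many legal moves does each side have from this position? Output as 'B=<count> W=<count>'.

-- B to move --
(0,0): flips 1 -> legal
(0,1): flips 1 -> legal
(0,2): no bracket -> illegal
(1,0): flips 1 -> legal
(2,0): no bracket -> illegal
(3,4): flips 3 -> legal
(4,0): flips 1 -> legal
(4,1): flips 3 -> legal
(4,4): flips 1 -> legal
(5,1): flips 2 -> legal
(5,2): flips 2 -> legal
(5,3): no bracket -> illegal
B mobility = 9
-- W to move --
(0,1): no bracket -> illegal
(0,2): flips 2 -> legal
(0,3): no bracket -> illegal
(1,0): flips 1 -> legal
(1,3): flips 3 -> legal
(1,4): flips 1 -> legal
(1,5): flips 1 -> legal
(2,0): no bracket -> illegal
(3,4): no bracket -> illegal
(3,5): no bracket -> illegal
(4,0): no bracket -> illegal
(4,1): no bracket -> illegal
(4,4): flips 1 -> legal
(5,2): no bracket -> illegal
(5,3): flips 1 -> legal
(5,4): flips 1 -> legal
W mobility = 8

Answer: B=9 W=8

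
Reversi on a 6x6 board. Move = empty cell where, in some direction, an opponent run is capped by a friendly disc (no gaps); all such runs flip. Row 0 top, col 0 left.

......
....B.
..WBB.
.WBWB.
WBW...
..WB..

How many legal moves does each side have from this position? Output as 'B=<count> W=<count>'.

-- B to move --
(1,1): no bracket -> illegal
(1,2): flips 1 -> legal
(1,3): no bracket -> illegal
(2,0): flips 2 -> legal
(2,1): flips 2 -> legal
(3,0): flips 1 -> legal
(4,3): flips 2 -> legal
(4,4): no bracket -> illegal
(5,0): no bracket -> illegal
(5,1): flips 3 -> legal
B mobility = 6
-- W to move --
(0,3): no bracket -> illegal
(0,4): no bracket -> illegal
(0,5): no bracket -> illegal
(1,2): no bracket -> illegal
(1,3): flips 1 -> legal
(1,5): flips 1 -> legal
(2,1): no bracket -> illegal
(2,5): flips 2 -> legal
(3,0): flips 1 -> legal
(3,5): flips 1 -> legal
(4,3): no bracket -> illegal
(4,4): no bracket -> illegal
(4,5): no bracket -> illegal
(5,0): no bracket -> illegal
(5,1): flips 1 -> legal
(5,4): flips 1 -> legal
W mobility = 7

Answer: B=6 W=7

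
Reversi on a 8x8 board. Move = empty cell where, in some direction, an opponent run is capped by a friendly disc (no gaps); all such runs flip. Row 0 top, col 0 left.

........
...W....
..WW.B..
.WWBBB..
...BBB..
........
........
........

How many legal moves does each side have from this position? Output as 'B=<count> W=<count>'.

-- B to move --
(0,2): no bracket -> illegal
(0,3): flips 2 -> legal
(0,4): no bracket -> illegal
(1,1): flips 1 -> legal
(1,2): flips 1 -> legal
(1,4): no bracket -> illegal
(2,0): no bracket -> illegal
(2,1): flips 1 -> legal
(2,4): no bracket -> illegal
(3,0): flips 2 -> legal
(4,0): no bracket -> illegal
(4,1): no bracket -> illegal
(4,2): no bracket -> illegal
B mobility = 5
-- W to move --
(1,4): no bracket -> illegal
(1,5): no bracket -> illegal
(1,6): no bracket -> illegal
(2,4): no bracket -> illegal
(2,6): no bracket -> illegal
(3,6): flips 3 -> legal
(4,2): no bracket -> illegal
(4,6): no bracket -> illegal
(5,2): no bracket -> illegal
(5,3): flips 2 -> legal
(5,4): flips 1 -> legal
(5,5): flips 2 -> legal
(5,6): flips 2 -> legal
W mobility = 5

Answer: B=5 W=5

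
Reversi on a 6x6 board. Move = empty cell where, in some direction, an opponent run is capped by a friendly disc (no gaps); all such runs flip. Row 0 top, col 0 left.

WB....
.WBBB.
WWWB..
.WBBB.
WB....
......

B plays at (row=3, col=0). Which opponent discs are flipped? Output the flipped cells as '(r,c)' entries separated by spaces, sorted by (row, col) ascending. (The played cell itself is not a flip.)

Answer: (2,1) (3,1)

Derivation:
Dir NW: edge -> no flip
Dir N: opp run (2,0), next='.' -> no flip
Dir NE: opp run (2,1) capped by B -> flip
Dir W: edge -> no flip
Dir E: opp run (3,1) capped by B -> flip
Dir SW: edge -> no flip
Dir S: opp run (4,0), next='.' -> no flip
Dir SE: first cell 'B' (not opp) -> no flip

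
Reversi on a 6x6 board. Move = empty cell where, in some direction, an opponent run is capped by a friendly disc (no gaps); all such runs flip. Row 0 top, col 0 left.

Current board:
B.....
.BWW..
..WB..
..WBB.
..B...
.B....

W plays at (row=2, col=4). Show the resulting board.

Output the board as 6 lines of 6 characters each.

Answer: B.....
.BWW..
..WWW.
..WBB.
..B...
.B....

Derivation:
Place W at (2,4); scan 8 dirs for brackets.
Dir NW: first cell 'W' (not opp) -> no flip
Dir N: first cell '.' (not opp) -> no flip
Dir NE: first cell '.' (not opp) -> no flip
Dir W: opp run (2,3) capped by W -> flip
Dir E: first cell '.' (not opp) -> no flip
Dir SW: opp run (3,3) (4,2) (5,1), next=edge -> no flip
Dir S: opp run (3,4), next='.' -> no flip
Dir SE: first cell '.' (not opp) -> no flip
All flips: (2,3)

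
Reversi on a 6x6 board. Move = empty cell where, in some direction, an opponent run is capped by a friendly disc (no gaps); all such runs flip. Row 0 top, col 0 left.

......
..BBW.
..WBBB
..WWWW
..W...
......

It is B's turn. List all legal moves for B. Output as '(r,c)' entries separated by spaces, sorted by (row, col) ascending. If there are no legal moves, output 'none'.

(0,3): flips 1 -> legal
(0,4): flips 1 -> legal
(0,5): flips 1 -> legal
(1,1): no bracket -> illegal
(1,5): flips 1 -> legal
(2,1): flips 1 -> legal
(3,1): flips 1 -> legal
(4,1): flips 1 -> legal
(4,3): flips 2 -> legal
(4,4): flips 1 -> legal
(4,5): flips 2 -> legal
(5,1): flips 2 -> legal
(5,2): flips 3 -> legal
(5,3): no bracket -> illegal

Answer: (0,3) (0,4) (0,5) (1,5) (2,1) (3,1) (4,1) (4,3) (4,4) (4,5) (5,1) (5,2)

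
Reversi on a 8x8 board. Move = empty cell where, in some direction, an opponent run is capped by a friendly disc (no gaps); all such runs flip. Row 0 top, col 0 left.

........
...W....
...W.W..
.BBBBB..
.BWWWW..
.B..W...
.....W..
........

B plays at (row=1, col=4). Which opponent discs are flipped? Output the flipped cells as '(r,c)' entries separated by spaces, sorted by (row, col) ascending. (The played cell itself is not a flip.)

Dir NW: first cell '.' (not opp) -> no flip
Dir N: first cell '.' (not opp) -> no flip
Dir NE: first cell '.' (not opp) -> no flip
Dir W: opp run (1,3), next='.' -> no flip
Dir E: first cell '.' (not opp) -> no flip
Dir SW: opp run (2,3) capped by B -> flip
Dir S: first cell '.' (not opp) -> no flip
Dir SE: opp run (2,5), next='.' -> no flip

Answer: (2,3)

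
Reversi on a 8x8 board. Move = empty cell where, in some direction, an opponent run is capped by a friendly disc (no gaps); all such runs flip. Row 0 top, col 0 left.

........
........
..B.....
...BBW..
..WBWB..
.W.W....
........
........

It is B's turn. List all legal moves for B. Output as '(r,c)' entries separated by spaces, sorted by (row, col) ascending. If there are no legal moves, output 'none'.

Answer: (2,5) (3,6) (4,1) (5,4) (5,5) (6,0) (6,3)

Derivation:
(2,4): no bracket -> illegal
(2,5): flips 1 -> legal
(2,6): no bracket -> illegal
(3,1): no bracket -> illegal
(3,2): no bracket -> illegal
(3,6): flips 1 -> legal
(4,0): no bracket -> illegal
(4,1): flips 1 -> legal
(4,6): no bracket -> illegal
(5,0): no bracket -> illegal
(5,2): no bracket -> illegal
(5,4): flips 1 -> legal
(5,5): flips 1 -> legal
(6,0): flips 2 -> legal
(6,1): no bracket -> illegal
(6,2): no bracket -> illegal
(6,3): flips 1 -> legal
(6,4): no bracket -> illegal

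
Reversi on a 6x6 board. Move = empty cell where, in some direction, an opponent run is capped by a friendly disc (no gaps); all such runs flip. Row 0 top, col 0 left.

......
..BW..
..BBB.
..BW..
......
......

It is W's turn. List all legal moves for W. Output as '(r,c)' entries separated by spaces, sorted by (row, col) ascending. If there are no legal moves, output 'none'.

(0,1): no bracket -> illegal
(0,2): no bracket -> illegal
(0,3): no bracket -> illegal
(1,1): flips 2 -> legal
(1,4): no bracket -> illegal
(1,5): flips 1 -> legal
(2,1): no bracket -> illegal
(2,5): no bracket -> illegal
(3,1): flips 2 -> legal
(3,4): no bracket -> illegal
(3,5): flips 1 -> legal
(4,1): no bracket -> illegal
(4,2): no bracket -> illegal
(4,3): no bracket -> illegal

Answer: (1,1) (1,5) (3,1) (3,5)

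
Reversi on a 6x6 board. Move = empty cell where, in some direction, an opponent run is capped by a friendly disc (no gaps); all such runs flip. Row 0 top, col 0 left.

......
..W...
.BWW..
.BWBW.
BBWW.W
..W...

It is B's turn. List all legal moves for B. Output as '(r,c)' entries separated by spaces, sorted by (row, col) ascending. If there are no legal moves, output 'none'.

Answer: (0,3) (1,1) (1,3) (1,4) (2,4) (3,5) (4,4) (5,1) (5,3) (5,4)

Derivation:
(0,1): no bracket -> illegal
(0,2): no bracket -> illegal
(0,3): flips 1 -> legal
(1,1): flips 1 -> legal
(1,3): flips 2 -> legal
(1,4): flips 2 -> legal
(2,4): flips 2 -> legal
(2,5): no bracket -> illegal
(3,5): flips 1 -> legal
(4,4): flips 2 -> legal
(5,1): flips 1 -> legal
(5,3): flips 2 -> legal
(5,4): flips 2 -> legal
(5,5): no bracket -> illegal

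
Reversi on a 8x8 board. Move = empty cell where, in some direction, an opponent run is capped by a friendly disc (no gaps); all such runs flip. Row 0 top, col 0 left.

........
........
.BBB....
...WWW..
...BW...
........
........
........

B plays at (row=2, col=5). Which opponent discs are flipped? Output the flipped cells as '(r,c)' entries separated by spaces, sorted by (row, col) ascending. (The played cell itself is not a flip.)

Answer: (3,4)

Derivation:
Dir NW: first cell '.' (not opp) -> no flip
Dir N: first cell '.' (not opp) -> no flip
Dir NE: first cell '.' (not opp) -> no flip
Dir W: first cell '.' (not opp) -> no flip
Dir E: first cell '.' (not opp) -> no flip
Dir SW: opp run (3,4) capped by B -> flip
Dir S: opp run (3,5), next='.' -> no flip
Dir SE: first cell '.' (not opp) -> no flip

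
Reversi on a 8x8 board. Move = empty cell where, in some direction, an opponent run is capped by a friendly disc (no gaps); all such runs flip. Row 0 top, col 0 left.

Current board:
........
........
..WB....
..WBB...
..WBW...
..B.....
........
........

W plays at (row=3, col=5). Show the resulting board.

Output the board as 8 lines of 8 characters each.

Place W at (3,5); scan 8 dirs for brackets.
Dir NW: first cell '.' (not opp) -> no flip
Dir N: first cell '.' (not opp) -> no flip
Dir NE: first cell '.' (not opp) -> no flip
Dir W: opp run (3,4) (3,3) capped by W -> flip
Dir E: first cell '.' (not opp) -> no flip
Dir SW: first cell 'W' (not opp) -> no flip
Dir S: first cell '.' (not opp) -> no flip
Dir SE: first cell '.' (not opp) -> no flip
All flips: (3,3) (3,4)

Answer: ........
........
..WB....
..WWWW..
..WBW...
..B.....
........
........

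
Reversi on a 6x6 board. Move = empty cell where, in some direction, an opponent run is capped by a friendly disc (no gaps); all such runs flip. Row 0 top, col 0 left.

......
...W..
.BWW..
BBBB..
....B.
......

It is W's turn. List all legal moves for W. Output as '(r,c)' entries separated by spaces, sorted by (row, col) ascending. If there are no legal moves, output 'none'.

Answer: (2,0) (4,0) (4,1) (4,2) (4,3) (5,5)

Derivation:
(1,0): no bracket -> illegal
(1,1): no bracket -> illegal
(1,2): no bracket -> illegal
(2,0): flips 1 -> legal
(2,4): no bracket -> illegal
(3,4): no bracket -> illegal
(3,5): no bracket -> illegal
(4,0): flips 1 -> legal
(4,1): flips 1 -> legal
(4,2): flips 1 -> legal
(4,3): flips 1 -> legal
(4,5): no bracket -> illegal
(5,3): no bracket -> illegal
(5,4): no bracket -> illegal
(5,5): flips 2 -> legal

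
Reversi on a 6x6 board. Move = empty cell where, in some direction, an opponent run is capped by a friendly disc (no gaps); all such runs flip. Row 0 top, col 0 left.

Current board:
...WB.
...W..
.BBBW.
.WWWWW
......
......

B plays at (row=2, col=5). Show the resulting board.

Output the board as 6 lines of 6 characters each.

Place B at (2,5); scan 8 dirs for brackets.
Dir NW: first cell '.' (not opp) -> no flip
Dir N: first cell '.' (not opp) -> no flip
Dir NE: edge -> no flip
Dir W: opp run (2,4) capped by B -> flip
Dir E: edge -> no flip
Dir SW: opp run (3,4), next='.' -> no flip
Dir S: opp run (3,5), next='.' -> no flip
Dir SE: edge -> no flip
All flips: (2,4)

Answer: ...WB.
...W..
.BBBBB
.WWWWW
......
......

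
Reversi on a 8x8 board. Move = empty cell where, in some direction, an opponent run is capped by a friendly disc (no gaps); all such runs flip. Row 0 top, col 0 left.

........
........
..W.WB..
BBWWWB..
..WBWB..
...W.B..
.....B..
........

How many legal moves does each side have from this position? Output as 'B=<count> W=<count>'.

-- B to move --
(1,1): flips 3 -> legal
(1,2): no bracket -> illegal
(1,3): flips 2 -> legal
(1,4): no bracket -> illegal
(1,5): no bracket -> illegal
(2,1): flips 1 -> legal
(2,3): flips 3 -> legal
(4,1): flips 1 -> legal
(5,1): no bracket -> illegal
(5,2): no bracket -> illegal
(5,4): no bracket -> illegal
(6,2): flips 2 -> legal
(6,3): flips 1 -> legal
(6,4): flips 2 -> legal
B mobility = 8
-- W to move --
(1,4): no bracket -> illegal
(1,5): no bracket -> illegal
(1,6): flips 1 -> legal
(2,0): flips 1 -> legal
(2,1): no bracket -> illegal
(2,6): flips 2 -> legal
(3,6): flips 1 -> legal
(4,0): flips 1 -> legal
(4,1): no bracket -> illegal
(4,6): flips 2 -> legal
(5,2): flips 1 -> legal
(5,4): flips 1 -> legal
(5,6): flips 1 -> legal
(6,4): no bracket -> illegal
(6,6): flips 1 -> legal
(7,4): no bracket -> illegal
(7,5): no bracket -> illegal
(7,6): no bracket -> illegal
W mobility = 10

Answer: B=8 W=10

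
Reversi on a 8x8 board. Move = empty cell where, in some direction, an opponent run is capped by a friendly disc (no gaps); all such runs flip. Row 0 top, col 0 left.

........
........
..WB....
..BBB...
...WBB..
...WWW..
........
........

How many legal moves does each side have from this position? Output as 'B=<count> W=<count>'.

-- B to move --
(1,1): flips 1 -> legal
(1,2): flips 1 -> legal
(1,3): no bracket -> illegal
(2,1): flips 1 -> legal
(3,1): no bracket -> illegal
(4,2): flips 1 -> legal
(4,6): no bracket -> illegal
(5,2): flips 1 -> legal
(5,6): no bracket -> illegal
(6,2): flips 1 -> legal
(6,3): flips 3 -> legal
(6,4): flips 1 -> legal
(6,5): flips 3 -> legal
(6,6): flips 1 -> legal
B mobility = 10
-- W to move --
(1,2): no bracket -> illegal
(1,3): flips 2 -> legal
(1,4): no bracket -> illegal
(2,1): flips 1 -> legal
(2,4): flips 3 -> legal
(2,5): flips 1 -> legal
(3,1): no bracket -> illegal
(3,5): flips 2 -> legal
(3,6): flips 1 -> legal
(4,1): no bracket -> illegal
(4,2): flips 1 -> legal
(4,6): flips 2 -> legal
(5,6): no bracket -> illegal
W mobility = 8

Answer: B=10 W=8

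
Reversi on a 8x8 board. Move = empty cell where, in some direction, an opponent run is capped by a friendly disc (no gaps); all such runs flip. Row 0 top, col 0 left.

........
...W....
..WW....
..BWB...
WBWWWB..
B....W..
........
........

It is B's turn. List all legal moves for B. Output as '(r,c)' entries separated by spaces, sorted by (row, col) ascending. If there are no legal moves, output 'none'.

(0,2): no bracket -> illegal
(0,3): no bracket -> illegal
(0,4): no bracket -> illegal
(1,1): no bracket -> illegal
(1,2): flips 2 -> legal
(1,4): flips 1 -> legal
(2,1): no bracket -> illegal
(2,4): no bracket -> illegal
(3,0): flips 1 -> legal
(3,1): no bracket -> illegal
(3,5): no bracket -> illegal
(4,6): no bracket -> illegal
(5,1): no bracket -> illegal
(5,2): flips 2 -> legal
(5,3): no bracket -> illegal
(5,4): flips 2 -> legal
(5,6): no bracket -> illegal
(6,4): no bracket -> illegal
(6,5): flips 1 -> legal
(6,6): no bracket -> illegal

Answer: (1,2) (1,4) (3,0) (5,2) (5,4) (6,5)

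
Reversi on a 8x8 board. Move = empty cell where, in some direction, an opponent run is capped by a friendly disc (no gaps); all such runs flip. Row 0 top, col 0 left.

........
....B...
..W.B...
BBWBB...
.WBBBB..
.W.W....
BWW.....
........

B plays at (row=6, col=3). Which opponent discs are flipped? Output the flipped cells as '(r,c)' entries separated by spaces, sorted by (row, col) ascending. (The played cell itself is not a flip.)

Answer: (5,3) (6,1) (6,2)

Derivation:
Dir NW: first cell '.' (not opp) -> no flip
Dir N: opp run (5,3) capped by B -> flip
Dir NE: first cell '.' (not opp) -> no flip
Dir W: opp run (6,2) (6,1) capped by B -> flip
Dir E: first cell '.' (not opp) -> no flip
Dir SW: first cell '.' (not opp) -> no flip
Dir S: first cell '.' (not opp) -> no flip
Dir SE: first cell '.' (not opp) -> no flip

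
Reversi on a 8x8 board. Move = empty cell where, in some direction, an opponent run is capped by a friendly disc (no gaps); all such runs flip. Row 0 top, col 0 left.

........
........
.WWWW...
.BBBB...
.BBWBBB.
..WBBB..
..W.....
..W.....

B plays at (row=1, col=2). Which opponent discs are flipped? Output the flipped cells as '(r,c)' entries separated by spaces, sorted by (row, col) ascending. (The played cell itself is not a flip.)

Answer: (2,2) (2,3)

Derivation:
Dir NW: first cell '.' (not opp) -> no flip
Dir N: first cell '.' (not opp) -> no flip
Dir NE: first cell '.' (not opp) -> no flip
Dir W: first cell '.' (not opp) -> no flip
Dir E: first cell '.' (not opp) -> no flip
Dir SW: opp run (2,1), next='.' -> no flip
Dir S: opp run (2,2) capped by B -> flip
Dir SE: opp run (2,3) capped by B -> flip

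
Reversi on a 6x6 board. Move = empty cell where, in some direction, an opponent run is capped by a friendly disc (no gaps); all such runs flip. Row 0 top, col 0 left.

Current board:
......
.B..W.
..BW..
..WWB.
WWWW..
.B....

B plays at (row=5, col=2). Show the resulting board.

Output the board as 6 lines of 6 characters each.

Answer: ......
.B..W.
..BW..
..BWB.
WWBB..
.BB...

Derivation:
Place B at (5,2); scan 8 dirs for brackets.
Dir NW: opp run (4,1), next='.' -> no flip
Dir N: opp run (4,2) (3,2) capped by B -> flip
Dir NE: opp run (4,3) capped by B -> flip
Dir W: first cell 'B' (not opp) -> no flip
Dir E: first cell '.' (not opp) -> no flip
Dir SW: edge -> no flip
Dir S: edge -> no flip
Dir SE: edge -> no flip
All flips: (3,2) (4,2) (4,3)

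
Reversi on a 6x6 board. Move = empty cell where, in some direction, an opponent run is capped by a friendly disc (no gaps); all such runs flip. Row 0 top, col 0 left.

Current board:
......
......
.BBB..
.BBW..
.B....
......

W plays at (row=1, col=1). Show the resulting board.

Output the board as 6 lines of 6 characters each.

Answer: ......
.W....
.BWB..
.BBW..
.B....
......

Derivation:
Place W at (1,1); scan 8 dirs for brackets.
Dir NW: first cell '.' (not opp) -> no flip
Dir N: first cell '.' (not opp) -> no flip
Dir NE: first cell '.' (not opp) -> no flip
Dir W: first cell '.' (not opp) -> no flip
Dir E: first cell '.' (not opp) -> no flip
Dir SW: first cell '.' (not opp) -> no flip
Dir S: opp run (2,1) (3,1) (4,1), next='.' -> no flip
Dir SE: opp run (2,2) capped by W -> flip
All flips: (2,2)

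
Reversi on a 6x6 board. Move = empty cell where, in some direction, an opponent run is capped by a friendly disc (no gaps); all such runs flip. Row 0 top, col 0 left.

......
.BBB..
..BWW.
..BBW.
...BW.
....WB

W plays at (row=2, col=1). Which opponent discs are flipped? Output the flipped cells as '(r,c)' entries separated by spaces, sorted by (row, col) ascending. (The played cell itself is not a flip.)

Answer: (2,2) (3,2) (4,3)

Derivation:
Dir NW: first cell '.' (not opp) -> no flip
Dir N: opp run (1,1), next='.' -> no flip
Dir NE: opp run (1,2), next='.' -> no flip
Dir W: first cell '.' (not opp) -> no flip
Dir E: opp run (2,2) capped by W -> flip
Dir SW: first cell '.' (not opp) -> no flip
Dir S: first cell '.' (not opp) -> no flip
Dir SE: opp run (3,2) (4,3) capped by W -> flip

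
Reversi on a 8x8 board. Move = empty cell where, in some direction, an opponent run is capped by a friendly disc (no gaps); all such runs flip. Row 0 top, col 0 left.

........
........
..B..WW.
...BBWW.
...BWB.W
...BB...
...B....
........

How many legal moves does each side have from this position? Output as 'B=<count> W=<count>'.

-- B to move --
(1,4): no bracket -> illegal
(1,5): flips 2 -> legal
(1,6): flips 1 -> legal
(1,7): flips 3 -> legal
(2,4): no bracket -> illegal
(2,7): flips 1 -> legal
(3,7): flips 2 -> legal
(4,6): no bracket -> illegal
(5,5): flips 1 -> legal
(5,6): no bracket -> illegal
(5,7): no bracket -> illegal
B mobility = 6
-- W to move --
(1,1): flips 2 -> legal
(1,2): no bracket -> illegal
(1,3): no bracket -> illegal
(2,1): no bracket -> illegal
(2,3): no bracket -> illegal
(2,4): flips 1 -> legal
(3,1): no bracket -> illegal
(3,2): flips 2 -> legal
(4,2): flips 1 -> legal
(4,6): flips 1 -> legal
(5,2): flips 2 -> legal
(5,5): flips 1 -> legal
(5,6): no bracket -> illegal
(6,2): flips 1 -> legal
(6,4): flips 1 -> legal
(6,5): no bracket -> illegal
(7,2): flips 3 -> legal
(7,3): no bracket -> illegal
(7,4): no bracket -> illegal
W mobility = 10

Answer: B=6 W=10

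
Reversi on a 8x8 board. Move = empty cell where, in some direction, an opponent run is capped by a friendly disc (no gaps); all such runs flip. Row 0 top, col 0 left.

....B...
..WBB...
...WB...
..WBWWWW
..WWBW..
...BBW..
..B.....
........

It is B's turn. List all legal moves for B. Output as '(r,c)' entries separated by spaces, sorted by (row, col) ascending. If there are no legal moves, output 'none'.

Answer: (1,1) (2,1) (2,2) (2,6) (2,7) (3,1) (4,1) (4,6) (5,1) (5,6) (6,6)

Derivation:
(0,1): no bracket -> illegal
(0,2): no bracket -> illegal
(0,3): no bracket -> illegal
(1,1): flips 1 -> legal
(2,1): flips 2 -> legal
(2,2): flips 1 -> legal
(2,5): no bracket -> illegal
(2,6): flips 1 -> legal
(2,7): flips 2 -> legal
(3,1): flips 2 -> legal
(4,1): flips 4 -> legal
(4,6): flips 2 -> legal
(4,7): no bracket -> illegal
(5,1): flips 1 -> legal
(5,2): no bracket -> illegal
(5,6): flips 1 -> legal
(6,4): no bracket -> illegal
(6,5): no bracket -> illegal
(6,6): flips 1 -> legal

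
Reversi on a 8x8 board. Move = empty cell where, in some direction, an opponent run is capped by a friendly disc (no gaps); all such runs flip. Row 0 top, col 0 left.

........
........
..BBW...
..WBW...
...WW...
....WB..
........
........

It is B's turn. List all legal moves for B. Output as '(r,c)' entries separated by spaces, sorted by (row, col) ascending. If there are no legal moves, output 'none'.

(1,3): no bracket -> illegal
(1,4): no bracket -> illegal
(1,5): flips 1 -> legal
(2,1): no bracket -> illegal
(2,5): flips 1 -> legal
(3,1): flips 1 -> legal
(3,5): flips 1 -> legal
(4,1): flips 1 -> legal
(4,2): flips 1 -> legal
(4,5): flips 1 -> legal
(5,2): no bracket -> illegal
(5,3): flips 2 -> legal
(6,3): no bracket -> illegal
(6,4): no bracket -> illegal
(6,5): no bracket -> illegal

Answer: (1,5) (2,5) (3,1) (3,5) (4,1) (4,2) (4,5) (5,3)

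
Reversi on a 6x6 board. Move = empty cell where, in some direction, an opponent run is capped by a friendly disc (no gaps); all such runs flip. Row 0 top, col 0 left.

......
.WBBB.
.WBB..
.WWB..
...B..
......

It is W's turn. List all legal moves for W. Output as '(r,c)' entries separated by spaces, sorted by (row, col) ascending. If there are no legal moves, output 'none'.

(0,1): no bracket -> illegal
(0,2): flips 2 -> legal
(0,3): flips 1 -> legal
(0,4): flips 2 -> legal
(0,5): flips 2 -> legal
(1,5): flips 3 -> legal
(2,4): flips 2 -> legal
(2,5): no bracket -> illegal
(3,4): flips 1 -> legal
(4,2): no bracket -> illegal
(4,4): flips 2 -> legal
(5,2): no bracket -> illegal
(5,3): no bracket -> illegal
(5,4): flips 1 -> legal

Answer: (0,2) (0,3) (0,4) (0,5) (1,5) (2,4) (3,4) (4,4) (5,4)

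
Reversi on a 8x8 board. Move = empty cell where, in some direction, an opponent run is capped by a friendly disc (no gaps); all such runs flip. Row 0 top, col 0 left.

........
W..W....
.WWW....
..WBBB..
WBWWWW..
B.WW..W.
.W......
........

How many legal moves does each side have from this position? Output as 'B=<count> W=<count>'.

-- B to move --
(0,0): no bracket -> illegal
(0,1): no bracket -> illegal
(0,2): no bracket -> illegal
(0,3): flips 2 -> legal
(0,4): no bracket -> illegal
(1,1): flips 1 -> legal
(1,2): flips 1 -> legal
(1,4): flips 2 -> legal
(2,0): no bracket -> illegal
(2,4): no bracket -> illegal
(3,0): flips 1 -> legal
(3,1): flips 1 -> legal
(3,6): no bracket -> illegal
(4,6): flips 4 -> legal
(4,7): no bracket -> illegal
(5,1): flips 1 -> legal
(5,4): flips 1 -> legal
(5,5): flips 2 -> legal
(5,7): no bracket -> illegal
(6,0): no bracket -> illegal
(6,2): flips 2 -> legal
(6,3): flips 3 -> legal
(6,4): no bracket -> illegal
(6,5): no bracket -> illegal
(6,6): no bracket -> illegal
(6,7): flips 2 -> legal
(7,0): flips 3 -> legal
(7,1): no bracket -> illegal
(7,2): flips 1 -> legal
B mobility = 15
-- W to move --
(2,4): flips 2 -> legal
(2,5): flips 2 -> legal
(2,6): flips 1 -> legal
(3,0): flips 1 -> legal
(3,1): no bracket -> illegal
(3,6): flips 3 -> legal
(4,6): no bracket -> illegal
(5,1): no bracket -> illegal
(6,0): flips 1 -> legal
W mobility = 6

Answer: B=15 W=6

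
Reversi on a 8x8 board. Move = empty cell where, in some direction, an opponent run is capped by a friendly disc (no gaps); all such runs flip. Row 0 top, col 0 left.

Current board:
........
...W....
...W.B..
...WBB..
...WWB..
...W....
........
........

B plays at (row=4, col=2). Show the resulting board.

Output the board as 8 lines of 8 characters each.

Answer: ........
...W....
...W.B..
...WBB..
..BBBB..
...W....
........
........

Derivation:
Place B at (4,2); scan 8 dirs for brackets.
Dir NW: first cell '.' (not opp) -> no flip
Dir N: first cell '.' (not opp) -> no flip
Dir NE: opp run (3,3), next='.' -> no flip
Dir W: first cell '.' (not opp) -> no flip
Dir E: opp run (4,3) (4,4) capped by B -> flip
Dir SW: first cell '.' (not opp) -> no flip
Dir S: first cell '.' (not opp) -> no flip
Dir SE: opp run (5,3), next='.' -> no flip
All flips: (4,3) (4,4)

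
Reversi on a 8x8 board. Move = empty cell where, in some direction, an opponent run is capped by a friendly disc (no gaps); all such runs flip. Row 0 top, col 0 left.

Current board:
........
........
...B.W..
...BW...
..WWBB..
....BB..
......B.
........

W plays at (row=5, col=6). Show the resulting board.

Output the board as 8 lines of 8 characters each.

Answer: ........
........
...B.W..
...BW...
..WWBW..
....BBW.
......B.
........

Derivation:
Place W at (5,6); scan 8 dirs for brackets.
Dir NW: opp run (4,5) capped by W -> flip
Dir N: first cell '.' (not opp) -> no flip
Dir NE: first cell '.' (not opp) -> no flip
Dir W: opp run (5,5) (5,4), next='.' -> no flip
Dir E: first cell '.' (not opp) -> no flip
Dir SW: first cell '.' (not opp) -> no flip
Dir S: opp run (6,6), next='.' -> no flip
Dir SE: first cell '.' (not opp) -> no flip
All flips: (4,5)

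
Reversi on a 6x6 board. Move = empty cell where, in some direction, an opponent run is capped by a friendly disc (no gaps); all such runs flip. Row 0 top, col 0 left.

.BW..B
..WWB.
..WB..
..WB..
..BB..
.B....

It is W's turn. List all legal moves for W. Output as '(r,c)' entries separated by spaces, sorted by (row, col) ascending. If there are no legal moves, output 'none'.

(0,0): flips 1 -> legal
(0,3): no bracket -> illegal
(0,4): no bracket -> illegal
(1,0): no bracket -> illegal
(1,1): no bracket -> illegal
(1,5): flips 1 -> legal
(2,4): flips 1 -> legal
(2,5): no bracket -> illegal
(3,1): no bracket -> illegal
(3,4): flips 2 -> legal
(4,0): no bracket -> illegal
(4,1): no bracket -> illegal
(4,4): flips 1 -> legal
(5,0): no bracket -> illegal
(5,2): flips 1 -> legal
(5,3): flips 3 -> legal
(5,4): flips 1 -> legal

Answer: (0,0) (1,5) (2,4) (3,4) (4,4) (5,2) (5,3) (5,4)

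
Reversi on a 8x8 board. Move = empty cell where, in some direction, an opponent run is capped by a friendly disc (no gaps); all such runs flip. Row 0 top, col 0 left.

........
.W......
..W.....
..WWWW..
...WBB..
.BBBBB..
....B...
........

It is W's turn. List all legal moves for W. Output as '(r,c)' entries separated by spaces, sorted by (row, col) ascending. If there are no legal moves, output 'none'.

(3,6): no bracket -> illegal
(4,0): no bracket -> illegal
(4,1): no bracket -> illegal
(4,2): no bracket -> illegal
(4,6): flips 2 -> legal
(5,0): no bracket -> illegal
(5,6): flips 1 -> legal
(6,0): no bracket -> illegal
(6,1): flips 1 -> legal
(6,2): flips 2 -> legal
(6,3): flips 1 -> legal
(6,5): flips 3 -> legal
(6,6): flips 2 -> legal
(7,3): no bracket -> illegal
(7,4): flips 3 -> legal
(7,5): no bracket -> illegal

Answer: (4,6) (5,6) (6,1) (6,2) (6,3) (6,5) (6,6) (7,4)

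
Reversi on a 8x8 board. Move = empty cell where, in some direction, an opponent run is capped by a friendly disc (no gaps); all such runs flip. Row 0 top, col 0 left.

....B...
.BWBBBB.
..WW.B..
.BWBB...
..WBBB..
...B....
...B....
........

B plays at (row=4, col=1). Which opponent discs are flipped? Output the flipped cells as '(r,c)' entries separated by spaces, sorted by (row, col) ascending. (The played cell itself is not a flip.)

Dir NW: first cell '.' (not opp) -> no flip
Dir N: first cell 'B' (not opp) -> no flip
Dir NE: opp run (3,2) (2,3) capped by B -> flip
Dir W: first cell '.' (not opp) -> no flip
Dir E: opp run (4,2) capped by B -> flip
Dir SW: first cell '.' (not opp) -> no flip
Dir S: first cell '.' (not opp) -> no flip
Dir SE: first cell '.' (not opp) -> no flip

Answer: (2,3) (3,2) (4,2)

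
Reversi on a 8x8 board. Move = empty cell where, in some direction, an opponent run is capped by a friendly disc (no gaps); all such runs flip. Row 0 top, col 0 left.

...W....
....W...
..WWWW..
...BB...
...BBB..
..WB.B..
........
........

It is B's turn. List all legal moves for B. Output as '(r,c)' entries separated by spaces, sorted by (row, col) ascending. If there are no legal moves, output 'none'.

(0,2): no bracket -> illegal
(0,4): flips 2 -> legal
(0,5): no bracket -> illegal
(1,1): flips 1 -> legal
(1,2): flips 1 -> legal
(1,3): flips 1 -> legal
(1,5): flips 1 -> legal
(1,6): flips 1 -> legal
(2,1): no bracket -> illegal
(2,6): no bracket -> illegal
(3,1): no bracket -> illegal
(3,2): no bracket -> illegal
(3,5): no bracket -> illegal
(3,6): no bracket -> illegal
(4,1): no bracket -> illegal
(4,2): no bracket -> illegal
(5,1): flips 1 -> legal
(6,1): flips 1 -> legal
(6,2): no bracket -> illegal
(6,3): no bracket -> illegal

Answer: (0,4) (1,1) (1,2) (1,3) (1,5) (1,6) (5,1) (6,1)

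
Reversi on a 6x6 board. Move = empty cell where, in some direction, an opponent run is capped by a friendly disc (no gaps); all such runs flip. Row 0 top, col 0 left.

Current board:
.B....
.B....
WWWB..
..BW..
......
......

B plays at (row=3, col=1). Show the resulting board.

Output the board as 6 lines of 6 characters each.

Answer: .B....
.B....
WBWB..
.BBW..
......
......

Derivation:
Place B at (3,1); scan 8 dirs for brackets.
Dir NW: opp run (2,0), next=edge -> no flip
Dir N: opp run (2,1) capped by B -> flip
Dir NE: opp run (2,2), next='.' -> no flip
Dir W: first cell '.' (not opp) -> no flip
Dir E: first cell 'B' (not opp) -> no flip
Dir SW: first cell '.' (not opp) -> no flip
Dir S: first cell '.' (not opp) -> no flip
Dir SE: first cell '.' (not opp) -> no flip
All flips: (2,1)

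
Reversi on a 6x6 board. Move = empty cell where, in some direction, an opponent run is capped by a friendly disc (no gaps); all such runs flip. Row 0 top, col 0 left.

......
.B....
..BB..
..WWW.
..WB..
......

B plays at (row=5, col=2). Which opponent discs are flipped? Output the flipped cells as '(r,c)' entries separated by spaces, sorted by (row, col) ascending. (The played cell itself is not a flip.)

Answer: (3,2) (4,2)

Derivation:
Dir NW: first cell '.' (not opp) -> no flip
Dir N: opp run (4,2) (3,2) capped by B -> flip
Dir NE: first cell 'B' (not opp) -> no flip
Dir W: first cell '.' (not opp) -> no flip
Dir E: first cell '.' (not opp) -> no flip
Dir SW: edge -> no flip
Dir S: edge -> no flip
Dir SE: edge -> no flip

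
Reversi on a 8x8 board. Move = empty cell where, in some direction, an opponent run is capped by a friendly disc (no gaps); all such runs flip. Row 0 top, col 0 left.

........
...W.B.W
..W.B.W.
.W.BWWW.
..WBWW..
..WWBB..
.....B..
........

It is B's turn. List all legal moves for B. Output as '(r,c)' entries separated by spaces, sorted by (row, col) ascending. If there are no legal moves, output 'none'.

(0,2): flips 1 -> legal
(0,3): no bracket -> illegal
(0,4): no bracket -> illegal
(0,6): no bracket -> illegal
(0,7): no bracket -> illegal
(1,1): flips 1 -> legal
(1,2): no bracket -> illegal
(1,4): no bracket -> illegal
(1,6): no bracket -> illegal
(2,0): no bracket -> illegal
(2,1): no bracket -> illegal
(2,3): no bracket -> illegal
(2,5): flips 3 -> legal
(2,7): flips 2 -> legal
(3,0): no bracket -> illegal
(3,2): no bracket -> illegal
(3,7): flips 4 -> legal
(4,0): no bracket -> illegal
(4,1): flips 1 -> legal
(4,6): flips 3 -> legal
(4,7): no bracket -> illegal
(5,1): flips 3 -> legal
(5,6): no bracket -> illegal
(6,1): flips 1 -> legal
(6,2): no bracket -> illegal
(6,3): flips 1 -> legal
(6,4): no bracket -> illegal

Answer: (0,2) (1,1) (2,5) (2,7) (3,7) (4,1) (4,6) (5,1) (6,1) (6,3)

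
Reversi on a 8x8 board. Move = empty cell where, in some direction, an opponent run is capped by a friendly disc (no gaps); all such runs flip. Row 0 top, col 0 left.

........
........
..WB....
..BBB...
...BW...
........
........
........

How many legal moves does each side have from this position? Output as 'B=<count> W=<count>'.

-- B to move --
(1,1): flips 1 -> legal
(1,2): flips 1 -> legal
(1,3): no bracket -> illegal
(2,1): flips 1 -> legal
(3,1): no bracket -> illegal
(3,5): no bracket -> illegal
(4,5): flips 1 -> legal
(5,3): no bracket -> illegal
(5,4): flips 1 -> legal
(5,5): flips 1 -> legal
B mobility = 6
-- W to move --
(1,2): no bracket -> illegal
(1,3): no bracket -> illegal
(1,4): no bracket -> illegal
(2,1): no bracket -> illegal
(2,4): flips 2 -> legal
(2,5): no bracket -> illegal
(3,1): no bracket -> illegal
(3,5): no bracket -> illegal
(4,1): no bracket -> illegal
(4,2): flips 2 -> legal
(4,5): no bracket -> illegal
(5,2): no bracket -> illegal
(5,3): no bracket -> illegal
(5,4): no bracket -> illegal
W mobility = 2

Answer: B=6 W=2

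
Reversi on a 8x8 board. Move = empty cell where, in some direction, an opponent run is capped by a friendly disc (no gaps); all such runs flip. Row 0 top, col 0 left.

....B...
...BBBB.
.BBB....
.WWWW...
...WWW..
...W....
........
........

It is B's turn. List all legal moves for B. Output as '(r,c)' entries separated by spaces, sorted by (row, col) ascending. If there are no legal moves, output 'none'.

Answer: (4,0) (4,1) (4,2) (5,4) (5,5) (5,6) (6,3)

Derivation:
(2,0): no bracket -> illegal
(2,4): no bracket -> illegal
(2,5): no bracket -> illegal
(3,0): no bracket -> illegal
(3,5): no bracket -> illegal
(3,6): no bracket -> illegal
(4,0): flips 1 -> legal
(4,1): flips 2 -> legal
(4,2): flips 1 -> legal
(4,6): no bracket -> illegal
(5,2): no bracket -> illegal
(5,4): flips 2 -> legal
(5,5): flips 2 -> legal
(5,6): flips 2 -> legal
(6,2): no bracket -> illegal
(6,3): flips 3 -> legal
(6,4): no bracket -> illegal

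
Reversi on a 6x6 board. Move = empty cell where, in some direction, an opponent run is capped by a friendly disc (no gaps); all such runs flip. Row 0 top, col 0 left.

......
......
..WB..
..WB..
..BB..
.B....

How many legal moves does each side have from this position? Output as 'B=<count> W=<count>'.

Answer: B=5 W=6

Derivation:
-- B to move --
(1,1): flips 1 -> legal
(1,2): flips 2 -> legal
(1,3): no bracket -> illegal
(2,1): flips 2 -> legal
(3,1): flips 1 -> legal
(4,1): flips 1 -> legal
B mobility = 5
-- W to move --
(1,2): no bracket -> illegal
(1,3): no bracket -> illegal
(1,4): flips 1 -> legal
(2,4): flips 1 -> legal
(3,1): no bracket -> illegal
(3,4): flips 1 -> legal
(4,0): no bracket -> illegal
(4,1): no bracket -> illegal
(4,4): flips 1 -> legal
(5,0): no bracket -> illegal
(5,2): flips 1 -> legal
(5,3): no bracket -> illegal
(5,4): flips 1 -> legal
W mobility = 6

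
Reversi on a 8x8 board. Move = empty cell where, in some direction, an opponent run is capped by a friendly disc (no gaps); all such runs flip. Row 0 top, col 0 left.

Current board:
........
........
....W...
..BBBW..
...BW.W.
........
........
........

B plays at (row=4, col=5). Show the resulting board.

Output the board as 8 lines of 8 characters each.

Place B at (4,5); scan 8 dirs for brackets.
Dir NW: first cell 'B' (not opp) -> no flip
Dir N: opp run (3,5), next='.' -> no flip
Dir NE: first cell '.' (not opp) -> no flip
Dir W: opp run (4,4) capped by B -> flip
Dir E: opp run (4,6), next='.' -> no flip
Dir SW: first cell '.' (not opp) -> no flip
Dir S: first cell '.' (not opp) -> no flip
Dir SE: first cell '.' (not opp) -> no flip
All flips: (4,4)

Answer: ........
........
....W...
..BBBW..
...BBBW.
........
........
........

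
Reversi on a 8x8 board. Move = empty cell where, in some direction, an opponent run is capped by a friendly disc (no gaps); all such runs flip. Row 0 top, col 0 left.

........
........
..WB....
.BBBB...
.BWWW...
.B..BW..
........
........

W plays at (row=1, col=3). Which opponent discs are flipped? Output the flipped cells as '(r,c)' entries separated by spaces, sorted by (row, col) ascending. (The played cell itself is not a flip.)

Answer: (2,3) (3,3)

Derivation:
Dir NW: first cell '.' (not opp) -> no flip
Dir N: first cell '.' (not opp) -> no flip
Dir NE: first cell '.' (not opp) -> no flip
Dir W: first cell '.' (not opp) -> no flip
Dir E: first cell '.' (not opp) -> no flip
Dir SW: first cell 'W' (not opp) -> no flip
Dir S: opp run (2,3) (3,3) capped by W -> flip
Dir SE: first cell '.' (not opp) -> no flip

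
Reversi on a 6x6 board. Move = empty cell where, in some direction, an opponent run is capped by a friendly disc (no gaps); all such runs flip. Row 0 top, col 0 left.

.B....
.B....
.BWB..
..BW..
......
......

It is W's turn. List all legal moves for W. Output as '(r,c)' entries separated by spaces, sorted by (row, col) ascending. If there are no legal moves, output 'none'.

Answer: (0,0) (1,3) (2,0) (2,4) (3,1) (4,2)

Derivation:
(0,0): flips 1 -> legal
(0,2): no bracket -> illegal
(1,0): no bracket -> illegal
(1,2): no bracket -> illegal
(1,3): flips 1 -> legal
(1,4): no bracket -> illegal
(2,0): flips 1 -> legal
(2,4): flips 1 -> legal
(3,0): no bracket -> illegal
(3,1): flips 1 -> legal
(3,4): no bracket -> illegal
(4,1): no bracket -> illegal
(4,2): flips 1 -> legal
(4,3): no bracket -> illegal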